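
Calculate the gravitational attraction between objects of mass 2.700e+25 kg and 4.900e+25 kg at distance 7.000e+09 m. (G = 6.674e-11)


F = G*m1*m2/r^2 = 6.674e-11 * 2.700e+25 * 4.900e+25 / (7.000e+09)^2 = 6.674e-11 * 1.323e+51 / 4.900e+19 = 1.802e+21

1.802e+21 N


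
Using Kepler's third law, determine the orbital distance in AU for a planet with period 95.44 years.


a = P^(2/3) = 95.44^(2/3) = 20.8843

20.8843 AU


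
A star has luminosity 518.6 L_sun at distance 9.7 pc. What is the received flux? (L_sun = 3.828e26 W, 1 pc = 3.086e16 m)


F = L / (4*pi*d^2) = 1.985e+29 / (4*pi*(2.993e+17)^2) = 1.763e-07

1.763e-07 W/m^2


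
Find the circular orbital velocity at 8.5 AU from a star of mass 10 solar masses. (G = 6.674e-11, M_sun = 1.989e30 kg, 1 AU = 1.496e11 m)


v = sqrt(GM/r) = sqrt(6.674e-11 * 1.989e+31 / 1.272e+12) = 32309.8717

32309.8717 m/s


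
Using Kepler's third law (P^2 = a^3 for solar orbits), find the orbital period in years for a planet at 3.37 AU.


P = a^(3/2) = 3.37^1.5 = 6.1865

6.1865 years


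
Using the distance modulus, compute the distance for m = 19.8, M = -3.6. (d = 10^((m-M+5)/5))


d = 10^((m - M + 5)/5) = 10^((19.8 - -3.6 + 5)/5) = 478630.0923

478630.0923 pc


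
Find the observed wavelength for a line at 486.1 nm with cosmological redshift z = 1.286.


lam_obs = lam_emit * (1 + z) = 486.1 * (1 + 1.286) = 1111.2246

1111.2246 nm


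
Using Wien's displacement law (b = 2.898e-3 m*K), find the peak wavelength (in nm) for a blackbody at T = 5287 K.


lam_max = b / T = 2.898e-3 / 5287 = 5.481e-07 m = 548.1369 nm

548.1369 nm


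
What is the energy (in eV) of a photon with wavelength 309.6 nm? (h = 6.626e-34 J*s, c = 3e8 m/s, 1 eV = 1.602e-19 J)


E = hc/lambda = 6.626e-34 * 3e8 / 3.096e-07 = 6.421e-19 J = 4.0078 eV

4.0078 eV


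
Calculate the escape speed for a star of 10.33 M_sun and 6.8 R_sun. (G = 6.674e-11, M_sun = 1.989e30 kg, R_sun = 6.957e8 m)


M = 10.33 * 1.989e30 kg = 2.054637e+31 kg; R = 6.8 * 6.957e8 m = 4.73076e+09 m. v_esc = sqrt(2GM/R) = sqrt(2 * 6.674e-11 * 2.054637e+31 / 4.73076e+09) = 761395.3029

761395.3029 m/s


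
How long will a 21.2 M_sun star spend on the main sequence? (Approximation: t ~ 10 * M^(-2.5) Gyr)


t = 10 * M^(-2.5) = 10 * 21.2^(-2.5) = 0.0048

0.0048 Gyr


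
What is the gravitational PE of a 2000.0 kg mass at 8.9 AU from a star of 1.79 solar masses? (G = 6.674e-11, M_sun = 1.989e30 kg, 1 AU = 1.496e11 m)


M = 1.79 * 1.989e30 kg = 3.56031e+30 kg; r = 8.9 AU * 1.496e11 m/AU = 1.33144e+12 m. U = -GM*m/r = -(6.674e-11 * 3.56031e+30 * 2000.0) / 1.33144e+12 = -3.569e+11

-3.569e+11 J


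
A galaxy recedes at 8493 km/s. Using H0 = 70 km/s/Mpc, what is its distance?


d = v / H0 = 8493 / 70 = 121.3286

121.3286 Mpc


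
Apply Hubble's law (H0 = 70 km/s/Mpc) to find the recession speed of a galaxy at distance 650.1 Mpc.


v = H0 * d = 70 * 650.1 = 45507.0

45507.0 km/s


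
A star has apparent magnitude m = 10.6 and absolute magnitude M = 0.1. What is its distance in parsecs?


d = 10^((m - M + 5)/5) = 10^((10.6 - 0.1 + 5)/5) = 1258.9254

1258.9254 pc


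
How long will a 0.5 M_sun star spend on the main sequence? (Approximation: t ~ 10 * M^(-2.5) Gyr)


t = 10 * M^(-2.5) = 10 * 0.5^(-2.5) = 56.5685

56.5685 Gyr


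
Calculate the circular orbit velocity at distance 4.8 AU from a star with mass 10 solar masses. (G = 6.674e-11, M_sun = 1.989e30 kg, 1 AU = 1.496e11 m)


v = sqrt(GM/r) = sqrt(6.674e-11 * 1.989e+31 / 7.181e+11) = 42995.6063

42995.6063 m/s


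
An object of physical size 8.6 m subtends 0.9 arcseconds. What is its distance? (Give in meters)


D = size / theta_rad, theta_rad = 0.9 * pi/(180*3600) = 4.363e-06, D = 1.971e+06

1.971e+06 m


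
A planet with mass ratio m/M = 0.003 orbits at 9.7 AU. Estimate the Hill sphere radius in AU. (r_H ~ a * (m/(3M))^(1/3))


r_H = a * (m/3M)^(1/3) = 9.7 * (0.003/3)^(1/3) = 0.97

0.97 AU


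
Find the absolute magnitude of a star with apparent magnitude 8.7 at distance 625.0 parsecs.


M = m - 5*log10(d) + 5 = 8.7 - 5*log10(625.0) + 5 = -0.2794

-0.2794


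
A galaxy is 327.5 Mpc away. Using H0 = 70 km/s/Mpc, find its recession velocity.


v = H0 * d = 70 * 327.5 = 22925.0

22925.0 km/s


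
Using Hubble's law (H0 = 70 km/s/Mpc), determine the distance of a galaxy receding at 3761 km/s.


d = v / H0 = 3761 / 70 = 53.7286

53.7286 Mpc


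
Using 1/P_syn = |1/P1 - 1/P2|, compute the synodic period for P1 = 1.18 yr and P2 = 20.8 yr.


1/P_syn = |1/P1 - 1/P2| = |1/1.18 - 1/20.8| => P_syn = 1.251

1.251 years


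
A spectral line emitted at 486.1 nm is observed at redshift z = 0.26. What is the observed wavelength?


lam_obs = lam_emit * (1 + z) = 486.1 * (1 + 0.26) = 612.486

612.486 nm


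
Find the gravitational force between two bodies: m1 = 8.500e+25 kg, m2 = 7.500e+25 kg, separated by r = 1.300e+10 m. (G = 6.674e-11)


F = G*m1*m2/r^2 = 6.674e-11 * 8.500e+25 * 7.500e+25 / (1.300e+10)^2 = 6.674e-11 * 6.375e+51 / 1.690e+20 = 2.518e+21

2.518e+21 N


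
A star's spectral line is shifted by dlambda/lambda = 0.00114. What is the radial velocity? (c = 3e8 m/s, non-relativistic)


v = (dlambda/lambda) * c = 0.00114 * 3e8 = 342000.0

342000.0 m/s


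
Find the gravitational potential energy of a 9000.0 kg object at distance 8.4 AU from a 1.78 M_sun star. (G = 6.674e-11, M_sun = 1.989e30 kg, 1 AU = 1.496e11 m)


M = 1.78 * 1.989e30 kg = 3.54042e+30 kg; r = 8.4 AU * 1.496e11 m/AU = 1.25664e+12 m. U = -GM*m/r = -(6.674e-11 * 3.54042e+30 * 9000.0) / 1.25664e+12 = -1.692e+12

-1.692e+12 J


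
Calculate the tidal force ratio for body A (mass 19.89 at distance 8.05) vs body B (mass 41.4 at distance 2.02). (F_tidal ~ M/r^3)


Ratio = (M1/r1^3) / (M2/r2^3) = (19.89/8.05^3) / (41.4/2.02^3) = 0.0076

0.0076


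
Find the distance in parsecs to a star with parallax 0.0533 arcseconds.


d = 1/p = 1/0.0533 = 18.7617

18.7617 pc


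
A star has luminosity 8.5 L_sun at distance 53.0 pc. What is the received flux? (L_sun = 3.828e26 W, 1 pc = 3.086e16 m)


F = L / (4*pi*d^2) = 3.254e+27 / (4*pi*(1.636e+18)^2) = 9.679e-11

9.679e-11 W/m^2


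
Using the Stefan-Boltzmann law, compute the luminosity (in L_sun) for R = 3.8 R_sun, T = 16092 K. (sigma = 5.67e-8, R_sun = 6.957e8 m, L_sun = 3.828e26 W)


R = 3.8 * 6.957e8 m = 2.64366e+09 m. L = 4*pi*R^2*sigma*T^4 = 4*pi*(2.64366e+09)^2 * 5.67e-8 * 16092^4 = 3.339213738e+29 W. L/L_sun = 3.339213738e+29 / 3.828e26 = 872.3129

872.3129 L_sun


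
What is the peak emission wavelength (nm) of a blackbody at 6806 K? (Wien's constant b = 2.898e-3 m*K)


lam_max = b / T = 2.898e-3 / 6806 = 4.258e-07 m = 425.8008 nm

425.8008 nm


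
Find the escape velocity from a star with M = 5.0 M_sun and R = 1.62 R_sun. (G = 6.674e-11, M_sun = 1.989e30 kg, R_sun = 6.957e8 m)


M = 5.0 * 1.989e30 kg = 9.945e+30 kg; R = 1.62 * 6.957e8 m = 1.127034e+09 m. v_esc = sqrt(2GM/R) = sqrt(2 * 6.674e-11 * 9.945e+30 / 1.127034e+09) = 1.085e+06

1.085e+06 m/s


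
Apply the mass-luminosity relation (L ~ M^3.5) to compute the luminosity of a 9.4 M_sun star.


L/L_sun = (M/M_sun)^3.5 = 9.4^3.5 = 2546.5223

2546.5223 L_sun


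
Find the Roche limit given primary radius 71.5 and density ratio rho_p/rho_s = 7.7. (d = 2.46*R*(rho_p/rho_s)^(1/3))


d_Roche = 2.46 * 71.5 * 7.7^(1/3) = 347.3266

347.3266


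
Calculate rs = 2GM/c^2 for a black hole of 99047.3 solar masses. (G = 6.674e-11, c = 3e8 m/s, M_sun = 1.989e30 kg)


M = 99047.3 * 1.989e30 kg = 1.970050797e+35 kg. rs = 2GM/c^2 = 2 * 6.674e-11 * 1.970050797e+35 / (3e8)^2 = 2.922e+08

2.922e+08 m


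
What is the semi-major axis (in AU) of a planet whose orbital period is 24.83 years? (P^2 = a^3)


a = P^(2/3) = 24.83^(2/3) = 8.5111

8.5111 AU


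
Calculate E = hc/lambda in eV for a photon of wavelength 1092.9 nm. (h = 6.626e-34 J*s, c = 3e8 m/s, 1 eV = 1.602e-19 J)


E = hc/lambda = 6.626e-34 * 3e8 / 1.093e-06 = 1.819e-19 J = 1.1353 eV

1.1353 eV


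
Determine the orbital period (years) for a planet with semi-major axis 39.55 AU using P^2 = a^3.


P = a^(3/2) = 39.55^1.5 = 248.7252

248.7252 years


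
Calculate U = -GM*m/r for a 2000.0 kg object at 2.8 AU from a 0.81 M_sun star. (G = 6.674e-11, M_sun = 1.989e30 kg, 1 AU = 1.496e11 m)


M = 0.81 * 1.989e30 kg = 1.61109e+30 kg; r = 2.8 AU * 1.496e11 m/AU = 4.1888e+11 m. U = -GM*m/r = -(6.674e-11 * 1.61109e+30 * 2000.0) / 4.1888e+11 = -5.134e+11

-5.134e+11 J


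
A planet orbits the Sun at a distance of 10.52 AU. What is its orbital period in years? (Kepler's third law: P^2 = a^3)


P = a^(3/2) = 10.52^1.5 = 34.1211

34.1211 years


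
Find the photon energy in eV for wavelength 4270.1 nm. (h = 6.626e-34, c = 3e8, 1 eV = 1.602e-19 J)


E = hc/lambda = 6.626e-34 * 3e8 / 4.270e-06 = 4.655e-20 J = 0.2906 eV

0.2906 eV


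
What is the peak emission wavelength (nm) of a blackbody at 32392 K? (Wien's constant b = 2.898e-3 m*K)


lam_max = b / T = 2.898e-3 / 32392 = 8.947e-08 m = 89.4665 nm

89.4665 nm


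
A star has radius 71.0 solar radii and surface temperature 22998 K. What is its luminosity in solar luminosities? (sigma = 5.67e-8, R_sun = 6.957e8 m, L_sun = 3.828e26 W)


R = 71.0 * 6.957e8 m = 4.93947e+10 m. L = 4*pi*R^2*sigma*T^4 = 4*pi*(4.93947e+10)^2 * 5.67e-8 * 22998^4 = 4.863107901e+32 W. L/L_sun = 4.863107901e+32 / 3.828e26 = 1.270e+06

1.270e+06 L_sun


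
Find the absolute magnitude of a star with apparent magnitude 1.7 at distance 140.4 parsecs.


M = m - 5*log10(d) + 5 = 1.7 - 5*log10(140.4) + 5 = -4.0368

-4.0368


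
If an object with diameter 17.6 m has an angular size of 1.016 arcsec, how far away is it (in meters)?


D = size / theta_rad, theta_rad = 1.016 * pi/(180*3600) = 4.926e-06, D = 3.573e+06

3.573e+06 m


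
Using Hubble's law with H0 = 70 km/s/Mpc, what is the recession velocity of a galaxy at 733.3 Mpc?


v = H0 * d = 70 * 733.3 = 51331.0

51331.0 km/s


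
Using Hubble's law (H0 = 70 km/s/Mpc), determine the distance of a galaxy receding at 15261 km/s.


d = v / H0 = 15261 / 70 = 218.0143

218.0143 Mpc


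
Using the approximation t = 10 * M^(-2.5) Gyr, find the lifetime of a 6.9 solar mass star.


t = 10 * M^(-2.5) = 10 * 6.9^(-2.5) = 0.08

0.08 Gyr


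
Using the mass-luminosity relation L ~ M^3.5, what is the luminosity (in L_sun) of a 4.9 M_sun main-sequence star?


L/L_sun = (M/M_sun)^3.5 = 4.9^3.5 = 260.4272

260.4272 L_sun


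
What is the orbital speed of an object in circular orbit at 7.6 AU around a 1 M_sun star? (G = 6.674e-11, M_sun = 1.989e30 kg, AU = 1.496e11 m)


v = sqrt(GM/r) = sqrt(6.674e-11 * 1.989e+30 / 1.137e+12) = 10805.3266

10805.3266 m/s


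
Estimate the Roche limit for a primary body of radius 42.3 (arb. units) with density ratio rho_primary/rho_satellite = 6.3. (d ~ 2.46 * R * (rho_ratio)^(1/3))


d_Roche = 2.46 * 42.3 * 6.3^(1/3) = 192.1863

192.1863


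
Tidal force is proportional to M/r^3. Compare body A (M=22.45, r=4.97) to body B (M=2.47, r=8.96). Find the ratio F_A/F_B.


Ratio = (M1/r1^3) / (M2/r2^3) = (22.45/4.97^3) / (2.47/8.96^3) = 53.2567

53.2567


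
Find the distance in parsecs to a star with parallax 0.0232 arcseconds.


d = 1/p = 1/0.0232 = 43.1034

43.1034 pc


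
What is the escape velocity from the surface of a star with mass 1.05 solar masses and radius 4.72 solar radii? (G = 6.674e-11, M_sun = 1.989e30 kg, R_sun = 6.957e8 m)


M = 1.05 * 1.989e30 kg = 2.08845e+30 kg; R = 4.72 * 6.957e8 m = 3.283704e+09 m. v_esc = sqrt(2GM/R) = sqrt(2 * 6.674e-11 * 2.08845e+30 / 3.283704e+09) = 291365.5084

291365.5084 m/s


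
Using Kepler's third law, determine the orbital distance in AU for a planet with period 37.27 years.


a = P^(2/3) = 37.27^(2/3) = 11.1577

11.1577 AU


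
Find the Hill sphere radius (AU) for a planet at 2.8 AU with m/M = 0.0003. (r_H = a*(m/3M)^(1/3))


r_H = a * (m/3M)^(1/3) = 2.8 * (0.0003/3)^(1/3) = 0.13

0.13 AU


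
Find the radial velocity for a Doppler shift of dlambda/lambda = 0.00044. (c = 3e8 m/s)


v = (dlambda/lambda) * c = 0.00044 * 3e8 = 132000.0

132000.0 m/s


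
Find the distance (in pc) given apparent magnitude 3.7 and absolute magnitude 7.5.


d = 10^((m - M + 5)/5) = 10^((3.7 - 7.5 + 5)/5) = 1.7378

1.7378 pc


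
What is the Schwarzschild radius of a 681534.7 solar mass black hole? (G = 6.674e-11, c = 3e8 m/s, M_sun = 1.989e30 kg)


M = 681534.7 * 1.989e30 kg = 1.355572518e+36 kg. rs = 2GM/c^2 = 2 * 6.674e-11 * 1.355572518e+36 / (3e8)^2 = 2.010e+09

2.010e+09 m


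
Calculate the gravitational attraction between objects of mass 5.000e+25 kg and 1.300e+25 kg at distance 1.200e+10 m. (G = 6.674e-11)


F = G*m1*m2/r^2 = 6.674e-11 * 5.000e+25 * 1.300e+25 / (1.200e+10)^2 = 6.674e-11 * 6.500e+50 / 1.440e+20 = 3.013e+20

3.013e+20 N


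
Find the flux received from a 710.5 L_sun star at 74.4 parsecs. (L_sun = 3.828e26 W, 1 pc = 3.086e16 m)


F = L / (4*pi*d^2) = 2.720e+29 / (4*pi*(2.296e+18)^2) = 4.106e-09

4.106e-09 W/m^2


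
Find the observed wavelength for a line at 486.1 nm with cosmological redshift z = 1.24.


lam_obs = lam_emit * (1 + z) = 486.1 * (1 + 1.24) = 1088.864

1088.864 nm


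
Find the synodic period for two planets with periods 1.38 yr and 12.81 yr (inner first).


1/P_syn = |1/P1 - 1/P2| = |1/1.38 - 1/12.81| => P_syn = 1.5466

1.5466 years


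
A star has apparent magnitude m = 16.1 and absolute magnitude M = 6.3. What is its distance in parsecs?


d = 10^((m - M + 5)/5) = 10^((16.1 - 6.3 + 5)/5) = 912.0108

912.0108 pc


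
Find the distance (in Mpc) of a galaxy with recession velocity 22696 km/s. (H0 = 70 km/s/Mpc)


d = v / H0 = 22696 / 70 = 324.2286

324.2286 Mpc


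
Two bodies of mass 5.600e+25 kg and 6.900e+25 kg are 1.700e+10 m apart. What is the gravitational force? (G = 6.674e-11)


F = G*m1*m2/r^2 = 6.674e-11 * 5.600e+25 * 6.900e+25 / (1.700e+10)^2 = 6.674e-11 * 3.864e+51 / 2.890e+20 = 8.923e+20

8.923e+20 N


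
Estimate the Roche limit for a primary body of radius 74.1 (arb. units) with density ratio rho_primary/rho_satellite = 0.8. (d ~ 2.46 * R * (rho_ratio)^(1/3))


d_Roche = 2.46 * 74.1 * 0.8^(1/3) = 169.2193

169.2193


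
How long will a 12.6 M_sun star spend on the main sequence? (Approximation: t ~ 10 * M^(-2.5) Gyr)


t = 10 * M^(-2.5) = 10 * 12.6^(-2.5) = 0.0177

0.0177 Gyr


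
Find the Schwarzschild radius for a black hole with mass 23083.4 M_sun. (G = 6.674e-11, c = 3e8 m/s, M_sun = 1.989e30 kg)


M = 23083.4 * 1.989e30 kg = 4.59128826e+34 kg. rs = 2GM/c^2 = 2 * 6.674e-11 * 4.59128826e+34 / (3e8)^2 = 6.809e+07

6.809e+07 m


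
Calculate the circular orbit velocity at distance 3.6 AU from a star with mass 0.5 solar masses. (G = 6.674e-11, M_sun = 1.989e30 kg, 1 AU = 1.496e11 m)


v = sqrt(GM/r) = sqrt(6.674e-11 * 9.945e+29 / 5.386e+11) = 11101.4178

11101.4178 m/s


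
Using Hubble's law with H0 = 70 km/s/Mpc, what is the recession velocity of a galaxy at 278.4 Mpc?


v = H0 * d = 70 * 278.4 = 19488.0

19488.0 km/s


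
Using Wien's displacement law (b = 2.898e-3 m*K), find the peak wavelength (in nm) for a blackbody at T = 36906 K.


lam_max = b / T = 2.898e-3 / 36906 = 7.852e-08 m = 78.5238 nm

78.5238 nm


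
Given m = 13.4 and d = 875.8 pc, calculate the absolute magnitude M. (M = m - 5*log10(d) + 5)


M = m - 5*log10(d) + 5 = 13.4 - 5*log10(875.8) + 5 = 3.688

3.688


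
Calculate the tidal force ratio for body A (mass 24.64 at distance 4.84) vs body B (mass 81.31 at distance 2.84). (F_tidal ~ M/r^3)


Ratio = (M1/r1^3) / (M2/r2^3) = (24.64/4.84^3) / (81.31/2.84^3) = 0.0612

0.0612


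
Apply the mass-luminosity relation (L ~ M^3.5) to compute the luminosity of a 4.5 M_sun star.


L/L_sun = (M/M_sun)^3.5 = 4.5^3.5 = 193.3053

193.3053 L_sun


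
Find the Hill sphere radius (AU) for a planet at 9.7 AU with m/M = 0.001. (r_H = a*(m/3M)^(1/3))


r_H = a * (m/3M)^(1/3) = 9.7 * (0.001/3)^(1/3) = 0.6726

0.6726 AU


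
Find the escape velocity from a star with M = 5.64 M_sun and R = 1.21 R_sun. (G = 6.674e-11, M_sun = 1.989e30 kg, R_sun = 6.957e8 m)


M = 5.64 * 1.989e30 kg = 1.121796e+31 kg; R = 1.21 * 6.957e8 m = 8.41797e+08 m. v_esc = sqrt(2GM/R) = sqrt(2 * 6.674e-11 * 1.121796e+31 / 8.41797e+08) = 1.334e+06

1.334e+06 m/s


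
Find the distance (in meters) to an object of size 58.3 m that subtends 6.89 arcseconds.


D = size / theta_rad, theta_rad = 6.89 * pi/(180*3600) = 3.340e-05, D = 1.745e+06

1.745e+06 m


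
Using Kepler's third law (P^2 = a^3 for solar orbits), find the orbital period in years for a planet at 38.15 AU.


P = a^(3/2) = 38.15^1.5 = 235.6361

235.6361 years


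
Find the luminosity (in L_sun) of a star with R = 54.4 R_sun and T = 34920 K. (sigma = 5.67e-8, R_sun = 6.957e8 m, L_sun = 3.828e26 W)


R = 54.4 * 6.957e8 m = 3.784608e+10 m. L = 4*pi*R^2*sigma*T^4 = 4*pi*(3.784608e+10)^2 * 5.67e-8 * 34920^4 = 1.517510376e+33 W. L/L_sun = 1.517510376e+33 / 3.828e26 = 3.964e+06

3.964e+06 L_sun


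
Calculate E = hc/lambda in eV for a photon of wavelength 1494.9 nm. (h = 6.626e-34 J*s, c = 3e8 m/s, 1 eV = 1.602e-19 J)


E = hc/lambda = 6.626e-34 * 3e8 / 1.495e-06 = 1.330e-19 J = 0.83 eV

0.83 eV


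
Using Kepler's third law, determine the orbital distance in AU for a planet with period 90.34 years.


a = P^(2/3) = 90.34^(2/3) = 20.1335

20.1335 AU


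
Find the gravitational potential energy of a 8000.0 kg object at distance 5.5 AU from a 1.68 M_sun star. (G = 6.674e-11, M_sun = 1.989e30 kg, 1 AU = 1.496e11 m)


M = 1.68 * 1.989e30 kg = 3.34152e+30 kg; r = 5.5 AU * 1.496e11 m/AU = 8.228e+11 m. U = -GM*m/r = -(6.674e-11 * 3.34152e+30 * 8000.0) / 8.228e+11 = -2.168e+12

-2.168e+12 J


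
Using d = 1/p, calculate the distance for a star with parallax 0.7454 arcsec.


d = 1/p = 1/0.7454 = 1.3416

1.3416 pc


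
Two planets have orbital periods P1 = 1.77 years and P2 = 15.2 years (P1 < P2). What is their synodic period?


1/P_syn = |1/P1 - 1/P2| = |1/1.77 - 1/15.2| => P_syn = 2.0033

2.0033 years


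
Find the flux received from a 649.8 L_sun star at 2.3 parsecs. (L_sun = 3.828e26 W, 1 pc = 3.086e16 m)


F = L / (4*pi*d^2) = 2.487e+29 / (4*pi*(7.098e+16)^2) = 3.929e-06

3.929e-06 W/m^2


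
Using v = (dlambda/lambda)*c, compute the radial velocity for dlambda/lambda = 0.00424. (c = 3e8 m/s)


v = (dlambda/lambda) * c = 0.00424 * 3e8 = 1.272e+06

1.272e+06 m/s


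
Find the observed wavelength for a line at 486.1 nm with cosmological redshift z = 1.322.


lam_obs = lam_emit * (1 + z) = 486.1 * (1 + 1.322) = 1128.7242

1128.7242 nm


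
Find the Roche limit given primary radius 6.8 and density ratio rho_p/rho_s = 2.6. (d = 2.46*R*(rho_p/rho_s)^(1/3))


d_Roche = 2.46 * 6.8 * 2.6^(1/3) = 23.0022

23.0022


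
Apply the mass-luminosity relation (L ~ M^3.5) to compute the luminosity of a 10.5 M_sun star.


L/L_sun = (M/M_sun)^3.5 = 10.5^3.5 = 3751.1337

3751.1337 L_sun


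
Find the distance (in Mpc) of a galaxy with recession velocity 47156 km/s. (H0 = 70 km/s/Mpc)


d = v / H0 = 47156 / 70 = 673.6571

673.6571 Mpc


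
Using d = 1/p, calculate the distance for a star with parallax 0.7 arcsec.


d = 1/p = 1/0.7 = 1.4286

1.4286 pc


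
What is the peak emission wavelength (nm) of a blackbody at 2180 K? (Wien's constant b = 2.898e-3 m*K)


lam_max = b / T = 2.898e-3 / 2180 = 1.329e-06 m = 1329.3578 nm

1329.3578 nm


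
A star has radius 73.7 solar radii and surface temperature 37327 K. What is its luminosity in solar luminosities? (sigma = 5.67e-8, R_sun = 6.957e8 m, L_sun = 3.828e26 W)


R = 73.7 * 6.957e8 m = 5.127309e+10 m. L = 4*pi*R^2*sigma*T^4 = 4*pi*(5.127309e+10)^2 * 5.67e-8 * 37327^4 = 3.636338066e+33 W. L/L_sun = 3.636338066e+33 / 3.828e26 = 9.499e+06

9.499e+06 L_sun


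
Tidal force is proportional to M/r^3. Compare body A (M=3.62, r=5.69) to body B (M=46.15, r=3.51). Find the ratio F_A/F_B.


Ratio = (M1/r1^3) / (M2/r2^3) = (3.62/5.69^3) / (46.15/3.51^3) = 0.0184

0.0184


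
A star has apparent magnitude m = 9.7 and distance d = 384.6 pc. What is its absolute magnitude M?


M = m - 5*log10(d) + 5 = 9.7 - 5*log10(384.6) + 5 = 1.775

1.775


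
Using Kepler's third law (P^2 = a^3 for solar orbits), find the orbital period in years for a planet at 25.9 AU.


P = a^(3/2) = 25.9^1.5 = 131.8104

131.8104 years


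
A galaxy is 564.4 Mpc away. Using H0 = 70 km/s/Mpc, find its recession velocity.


v = H0 * d = 70 * 564.4 = 39508.0

39508.0 km/s


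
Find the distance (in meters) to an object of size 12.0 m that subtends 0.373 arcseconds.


D = size / theta_rad, theta_rad = 0.373 * pi/(180*3600) = 1.808e-06, D = 6.636e+06

6.636e+06 m


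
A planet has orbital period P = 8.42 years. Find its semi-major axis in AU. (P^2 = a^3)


a = P^(2/3) = 8.42^(2/3) = 4.1388

4.1388 AU


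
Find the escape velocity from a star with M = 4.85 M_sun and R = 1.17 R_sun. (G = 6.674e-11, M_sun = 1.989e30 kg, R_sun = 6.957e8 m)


M = 4.85 * 1.989e30 kg = 9.64665e+30 kg; R = 1.17 * 6.957e8 m = 8.13969e+08 m. v_esc = sqrt(2GM/R) = sqrt(2 * 6.674e-11 * 9.64665e+30 / 8.13969e+08) = 1.258e+06

1.258e+06 m/s


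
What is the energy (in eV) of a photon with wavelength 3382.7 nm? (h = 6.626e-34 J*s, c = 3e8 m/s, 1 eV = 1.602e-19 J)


E = hc/lambda = 6.626e-34 * 3e8 / 3.383e-06 = 5.876e-20 J = 0.3668 eV

0.3668 eV


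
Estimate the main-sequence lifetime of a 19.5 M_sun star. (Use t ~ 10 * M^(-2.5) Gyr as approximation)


t = 10 * M^(-2.5) = 10 * 19.5^(-2.5) = 0.006

0.006 Gyr


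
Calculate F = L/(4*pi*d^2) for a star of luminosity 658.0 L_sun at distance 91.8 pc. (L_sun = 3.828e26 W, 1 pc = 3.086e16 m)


F = L / (4*pi*d^2) = 2.519e+29 / (4*pi*(2.833e+18)^2) = 2.498e-09

2.498e-09 W/m^2


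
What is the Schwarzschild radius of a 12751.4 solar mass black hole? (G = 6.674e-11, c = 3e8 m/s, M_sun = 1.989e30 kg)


M = 12751.4 * 1.989e30 kg = 2.53625346e+34 kg. rs = 2GM/c^2 = 2 * 6.674e-11 * 2.53625346e+34 / (3e8)^2 = 3.762e+07

3.762e+07 m


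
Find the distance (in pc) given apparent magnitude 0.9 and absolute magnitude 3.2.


d = 10^((m - M + 5)/5) = 10^((0.9 - 3.2 + 5)/5) = 3.4674

3.4674 pc


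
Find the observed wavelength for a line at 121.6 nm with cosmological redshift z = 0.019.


lam_obs = lam_emit * (1 + z) = 121.6 * (1 + 0.019) = 123.9104

123.9104 nm


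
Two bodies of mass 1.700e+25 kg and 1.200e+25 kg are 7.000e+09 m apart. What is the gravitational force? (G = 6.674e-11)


F = G*m1*m2/r^2 = 6.674e-11 * 1.700e+25 * 1.200e+25 / (7.000e+09)^2 = 6.674e-11 * 2.040e+50 / 4.900e+19 = 2.779e+20

2.779e+20 N


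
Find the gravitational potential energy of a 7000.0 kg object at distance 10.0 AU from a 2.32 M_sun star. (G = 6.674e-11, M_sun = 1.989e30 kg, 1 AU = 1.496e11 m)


M = 2.32 * 1.989e30 kg = 4.61448e+30 kg; r = 10.0 AU * 1.496e11 m/AU = 1.496e+12 m. U = -GM*m/r = -(6.674e-11 * 4.61448e+30 * 7000.0) / 1.496e+12 = -1.441e+12

-1.441e+12 J


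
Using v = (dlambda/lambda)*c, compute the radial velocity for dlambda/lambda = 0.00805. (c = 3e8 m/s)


v = (dlambda/lambda) * c = 0.00805 * 3e8 = 2.415e+06

2.415e+06 m/s


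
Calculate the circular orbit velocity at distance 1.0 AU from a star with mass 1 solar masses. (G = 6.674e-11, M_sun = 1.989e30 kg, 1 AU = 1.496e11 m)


v = sqrt(GM/r) = sqrt(6.674e-11 * 1.989e+30 / 1.496e+11) = 29788.2298

29788.2298 m/s


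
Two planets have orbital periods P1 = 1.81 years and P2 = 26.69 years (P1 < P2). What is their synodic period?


1/P_syn = |1/P1 - 1/P2| = |1/1.81 - 1/26.69| => P_syn = 1.9417

1.9417 years


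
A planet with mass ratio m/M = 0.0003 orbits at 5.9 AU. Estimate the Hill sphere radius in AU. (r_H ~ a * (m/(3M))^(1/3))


r_H = a * (m/3M)^(1/3) = 5.9 * (0.0003/3)^(1/3) = 0.2739

0.2739 AU


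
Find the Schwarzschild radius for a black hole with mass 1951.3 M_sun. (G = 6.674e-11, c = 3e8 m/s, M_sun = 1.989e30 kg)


M = 1951.3 * 1.989e30 kg = 3.8811357e+33 kg. rs = 2GM/c^2 = 2 * 6.674e-11 * 3.8811357e+33 / (3e8)^2 = 5.756e+06

5.756e+06 m


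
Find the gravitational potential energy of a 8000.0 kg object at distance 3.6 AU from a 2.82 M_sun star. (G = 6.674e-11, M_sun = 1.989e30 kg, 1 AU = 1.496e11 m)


M = 2.82 * 1.989e30 kg = 5.60898e+30 kg; r = 3.6 AU * 1.496e11 m/AU = 5.3856e+11 m. U = -GM*m/r = -(6.674e-11 * 5.60898e+30 * 8000.0) / 5.3856e+11 = -5.561e+12

-5.561e+12 J


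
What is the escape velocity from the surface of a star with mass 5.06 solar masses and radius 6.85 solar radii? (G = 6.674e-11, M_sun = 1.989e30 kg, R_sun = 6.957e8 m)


M = 5.06 * 1.989e30 kg = 1.006434e+31 kg; R = 6.85 * 6.957e8 m = 4.765545e+09 m. v_esc = sqrt(2GM/R) = sqrt(2 * 6.674e-11 * 1.006434e+31 / 4.765545e+09) = 530938.7971

530938.7971 m/s


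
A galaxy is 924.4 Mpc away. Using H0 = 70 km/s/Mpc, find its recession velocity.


v = H0 * d = 70 * 924.4 = 64708.0

64708.0 km/s


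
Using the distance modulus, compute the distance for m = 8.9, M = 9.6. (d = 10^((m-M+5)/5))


d = 10^((m - M + 5)/5) = 10^((8.9 - 9.6 + 5)/5) = 7.2444

7.2444 pc


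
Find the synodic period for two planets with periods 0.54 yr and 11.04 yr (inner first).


1/P_syn = |1/P1 - 1/P2| = |1/0.54 - 1/11.04| => P_syn = 0.5678

0.5678 years


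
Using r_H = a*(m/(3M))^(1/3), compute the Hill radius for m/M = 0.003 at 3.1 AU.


r_H = a * (m/3M)^(1/3) = 3.1 * (0.003/3)^(1/3) = 0.31

0.31 AU


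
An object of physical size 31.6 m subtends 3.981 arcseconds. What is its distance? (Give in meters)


D = size / theta_rad, theta_rad = 3.981 * pi/(180*3600) = 1.930e-05, D = 1.637e+06

1.637e+06 m


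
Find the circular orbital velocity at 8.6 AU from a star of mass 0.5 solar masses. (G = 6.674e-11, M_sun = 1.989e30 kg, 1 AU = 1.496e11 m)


v = sqrt(GM/r) = sqrt(6.674e-11 * 9.945e+29 / 1.287e+12) = 7182.58

7182.58 m/s


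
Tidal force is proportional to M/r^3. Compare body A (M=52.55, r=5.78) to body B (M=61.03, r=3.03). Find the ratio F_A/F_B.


Ratio = (M1/r1^3) / (M2/r2^3) = (52.55/5.78^3) / (61.03/3.03^3) = 0.124

0.124


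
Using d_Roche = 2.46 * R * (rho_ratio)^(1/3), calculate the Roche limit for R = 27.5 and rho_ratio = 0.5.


d_Roche = 2.46 * 27.5 * 0.5^(1/3) = 53.6938

53.6938


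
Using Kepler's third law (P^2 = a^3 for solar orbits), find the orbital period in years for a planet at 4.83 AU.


P = a^(3/2) = 4.83^1.5 = 10.615

10.615 years


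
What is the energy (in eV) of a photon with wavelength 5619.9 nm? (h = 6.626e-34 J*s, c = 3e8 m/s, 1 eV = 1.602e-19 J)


E = hc/lambda = 6.626e-34 * 3e8 / 5.620e-06 = 3.537e-20 J = 0.2208 eV

0.2208 eV


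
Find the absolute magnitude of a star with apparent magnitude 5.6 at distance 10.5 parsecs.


M = m - 5*log10(d) + 5 = 5.6 - 5*log10(10.5) + 5 = 5.4941

5.4941


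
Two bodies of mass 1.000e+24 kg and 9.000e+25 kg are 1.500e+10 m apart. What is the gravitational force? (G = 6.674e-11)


F = G*m1*m2/r^2 = 6.674e-11 * 1.000e+24 * 9.000e+25 / (1.500e+10)^2 = 6.674e-11 * 9.000e+49 / 2.250e+20 = 2.670e+19

2.670e+19 N


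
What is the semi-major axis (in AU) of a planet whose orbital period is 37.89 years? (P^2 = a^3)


a = P^(2/3) = 37.89^(2/3) = 11.2811

11.2811 AU


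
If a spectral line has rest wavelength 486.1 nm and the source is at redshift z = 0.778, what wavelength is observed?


lam_obs = lam_emit * (1 + z) = 486.1 * (1 + 0.778) = 864.2858

864.2858 nm


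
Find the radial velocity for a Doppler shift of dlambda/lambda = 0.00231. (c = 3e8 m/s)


v = (dlambda/lambda) * c = 0.00231 * 3e8 = 693000.0

693000.0 m/s


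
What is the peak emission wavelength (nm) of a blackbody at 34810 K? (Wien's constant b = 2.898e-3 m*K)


lam_max = b / T = 2.898e-3 / 34810 = 8.325e-08 m = 83.2519 nm

83.2519 nm


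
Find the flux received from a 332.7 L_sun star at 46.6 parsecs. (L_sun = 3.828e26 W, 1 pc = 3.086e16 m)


F = L / (4*pi*d^2) = 1.274e+29 / (4*pi*(1.438e+18)^2) = 4.901e-09

4.901e-09 W/m^2


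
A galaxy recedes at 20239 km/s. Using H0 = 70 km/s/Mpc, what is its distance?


d = v / H0 = 20239 / 70 = 289.1286

289.1286 Mpc


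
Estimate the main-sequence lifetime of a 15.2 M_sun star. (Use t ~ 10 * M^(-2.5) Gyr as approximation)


t = 10 * M^(-2.5) = 10 * 15.2^(-2.5) = 0.0111

0.0111 Gyr


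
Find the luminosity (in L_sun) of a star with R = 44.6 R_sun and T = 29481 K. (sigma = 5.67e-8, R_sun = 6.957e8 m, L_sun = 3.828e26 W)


R = 44.6 * 6.957e8 m = 3.102822e+10 m. L = 4*pi*R^2*sigma*T^4 = 4*pi*(3.102822e+10)^2 * 5.67e-8 * 29481^4 = 5.181738475e+32 W. L/L_sun = 5.181738475e+32 / 3.828e26 = 1.354e+06

1.354e+06 L_sun


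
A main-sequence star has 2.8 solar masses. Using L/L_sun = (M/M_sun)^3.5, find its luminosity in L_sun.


L/L_sun = (M/M_sun)^3.5 = 2.8^3.5 = 36.7327

36.7327 L_sun


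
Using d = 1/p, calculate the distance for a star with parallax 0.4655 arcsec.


d = 1/p = 1/0.4655 = 2.1482

2.1482 pc


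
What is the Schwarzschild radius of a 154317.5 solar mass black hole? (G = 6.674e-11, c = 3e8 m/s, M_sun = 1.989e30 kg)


M = 154317.5 * 1.989e30 kg = 3.069375075e+35 kg. rs = 2GM/c^2 = 2 * 6.674e-11 * 3.069375075e+35 / (3e8)^2 = 4.552e+08

4.552e+08 m


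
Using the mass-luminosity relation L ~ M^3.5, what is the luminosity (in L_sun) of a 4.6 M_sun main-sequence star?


L/L_sun = (M/M_sun)^3.5 = 4.6^3.5 = 208.7625

208.7625 L_sun


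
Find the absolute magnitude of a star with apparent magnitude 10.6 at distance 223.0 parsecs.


M = m - 5*log10(d) + 5 = 10.6 - 5*log10(223.0) + 5 = 3.8585

3.8585


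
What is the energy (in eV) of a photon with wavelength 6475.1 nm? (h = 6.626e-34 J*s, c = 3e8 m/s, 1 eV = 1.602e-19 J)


E = hc/lambda = 6.626e-34 * 3e8 / 6.475e-06 = 3.070e-20 J = 0.1916 eV

0.1916 eV


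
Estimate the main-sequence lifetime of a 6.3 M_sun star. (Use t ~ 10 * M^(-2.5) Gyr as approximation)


t = 10 * M^(-2.5) = 10 * 6.3^(-2.5) = 0.1004

0.1004 Gyr


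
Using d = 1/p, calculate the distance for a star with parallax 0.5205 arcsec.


d = 1/p = 1/0.5205 = 1.9212

1.9212 pc


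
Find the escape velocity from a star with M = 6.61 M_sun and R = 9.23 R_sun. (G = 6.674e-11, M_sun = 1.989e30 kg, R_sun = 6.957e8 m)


M = 6.61 * 1.989e30 kg = 1.314729e+31 kg; R = 9.23 * 6.957e8 m = 6.421311e+09 m. v_esc = sqrt(2GM/R) = sqrt(2 * 6.674e-11 * 1.314729e+31 / 6.421311e+09) = 522774.4672

522774.4672 m/s


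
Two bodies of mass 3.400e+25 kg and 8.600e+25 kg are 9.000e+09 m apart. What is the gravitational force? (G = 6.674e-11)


F = G*m1*m2/r^2 = 6.674e-11 * 3.400e+25 * 8.600e+25 / (9.000e+09)^2 = 6.674e-11 * 2.924e+51 / 8.100e+19 = 2.409e+21

2.409e+21 N


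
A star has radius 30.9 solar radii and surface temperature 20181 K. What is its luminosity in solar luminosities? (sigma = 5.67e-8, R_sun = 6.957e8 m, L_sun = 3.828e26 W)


R = 30.9 * 6.957e8 m = 2.149713e+10 m. L = 4*pi*R^2*sigma*T^4 = 4*pi*(2.149713e+10)^2 * 5.67e-8 * 20181^4 = 5.461659462e+31 W. L/L_sun = 5.461659462e+31 / 3.828e26 = 142676.5795

142676.5795 L_sun


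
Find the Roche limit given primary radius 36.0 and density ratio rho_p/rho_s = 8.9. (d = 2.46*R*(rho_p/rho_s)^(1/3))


d_Roche = 2.46 * 36.0 * 8.9^(1/3) = 183.5274

183.5274


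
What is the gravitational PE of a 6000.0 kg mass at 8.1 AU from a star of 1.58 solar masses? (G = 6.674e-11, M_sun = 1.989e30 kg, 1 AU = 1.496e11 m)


M = 1.58 * 1.989e30 kg = 3.14262e+30 kg; r = 8.1 AU * 1.496e11 m/AU = 1.21176e+12 m. U = -GM*m/r = -(6.674e-11 * 3.14262e+30 * 6000.0) / 1.21176e+12 = -1.039e+12

-1.039e+12 J


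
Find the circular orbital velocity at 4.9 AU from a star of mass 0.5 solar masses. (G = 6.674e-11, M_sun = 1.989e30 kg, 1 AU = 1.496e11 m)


v = sqrt(GM/r) = sqrt(6.674e-11 * 9.945e+29 / 7.330e+11) = 9515.501

9515.501 m/s


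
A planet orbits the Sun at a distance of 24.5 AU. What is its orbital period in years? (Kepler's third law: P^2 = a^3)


P = a^(3/2) = 24.5^1.5 = 121.2688

121.2688 years


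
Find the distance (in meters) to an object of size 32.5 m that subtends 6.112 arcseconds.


D = size / theta_rad, theta_rad = 6.112 * pi/(180*3600) = 2.963e-05, D = 1.097e+06

1.097e+06 m


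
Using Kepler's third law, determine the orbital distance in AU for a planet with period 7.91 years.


a = P^(2/3) = 7.91^(2/3) = 3.9699

3.9699 AU


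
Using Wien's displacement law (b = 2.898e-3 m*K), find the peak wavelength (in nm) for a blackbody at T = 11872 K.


lam_max = b / T = 2.898e-3 / 11872 = 2.441e-07 m = 244.1038 nm

244.1038 nm


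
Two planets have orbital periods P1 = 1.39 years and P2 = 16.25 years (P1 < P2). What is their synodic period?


1/P_syn = |1/P1 - 1/P2| = |1/1.39 - 1/16.25| => P_syn = 1.52

1.52 years


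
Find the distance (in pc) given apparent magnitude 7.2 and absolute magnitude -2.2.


d = 10^((m - M + 5)/5) = 10^((7.2 - -2.2 + 5)/5) = 758.5776

758.5776 pc


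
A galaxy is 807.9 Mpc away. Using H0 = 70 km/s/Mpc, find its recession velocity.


v = H0 * d = 70 * 807.9 = 56553.0

56553.0 km/s


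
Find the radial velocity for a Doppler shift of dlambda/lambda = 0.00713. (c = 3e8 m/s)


v = (dlambda/lambda) * c = 0.00713 * 3e8 = 2.139e+06

2.139e+06 m/s


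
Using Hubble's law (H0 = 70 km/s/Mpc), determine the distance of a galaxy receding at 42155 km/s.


d = v / H0 = 42155 / 70 = 602.2143

602.2143 Mpc


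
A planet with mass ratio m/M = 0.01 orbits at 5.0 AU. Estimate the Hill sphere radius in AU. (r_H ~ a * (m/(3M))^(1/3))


r_H = a * (m/3M)^(1/3) = 5.0 * (0.01/3)^(1/3) = 0.7469

0.7469 AU


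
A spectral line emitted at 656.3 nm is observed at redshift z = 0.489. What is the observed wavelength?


lam_obs = lam_emit * (1 + z) = 656.3 * (1 + 0.489) = 977.2307

977.2307 nm


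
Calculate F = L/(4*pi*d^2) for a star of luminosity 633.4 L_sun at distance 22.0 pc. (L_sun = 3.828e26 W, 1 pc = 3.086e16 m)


F = L / (4*pi*d^2) = 2.425e+29 / (4*pi*(6.789e+17)^2) = 4.186e-08

4.186e-08 W/m^2


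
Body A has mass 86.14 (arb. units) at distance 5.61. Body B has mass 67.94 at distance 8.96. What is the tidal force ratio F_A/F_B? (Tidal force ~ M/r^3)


Ratio = (M1/r1^3) / (M2/r2^3) = (86.14/5.61^3) / (67.94/8.96^3) = 5.1655

5.1655


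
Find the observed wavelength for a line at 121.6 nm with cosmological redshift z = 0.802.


lam_obs = lam_emit * (1 + z) = 121.6 * (1 + 0.802) = 219.1232

219.1232 nm


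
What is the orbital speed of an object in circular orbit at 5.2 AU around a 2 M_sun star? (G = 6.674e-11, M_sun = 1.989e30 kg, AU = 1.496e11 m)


v = sqrt(GM/r) = sqrt(6.674e-11 * 3.978e+30 / 7.779e+11) = 18473.8759

18473.8759 m/s


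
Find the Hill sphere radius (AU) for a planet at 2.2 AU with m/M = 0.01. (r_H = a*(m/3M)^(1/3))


r_H = a * (m/3M)^(1/3) = 2.2 * (0.01/3)^(1/3) = 0.3286

0.3286 AU


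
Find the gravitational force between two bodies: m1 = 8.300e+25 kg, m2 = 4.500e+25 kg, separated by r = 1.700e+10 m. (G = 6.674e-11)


F = G*m1*m2/r^2 = 6.674e-11 * 8.300e+25 * 4.500e+25 / (1.700e+10)^2 = 6.674e-11 * 3.735e+51 / 2.890e+20 = 8.625e+20

8.625e+20 N


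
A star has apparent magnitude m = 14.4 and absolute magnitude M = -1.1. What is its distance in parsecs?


d = 10^((m - M + 5)/5) = 10^((14.4 - -1.1 + 5)/5) = 12589.2541

12589.2541 pc


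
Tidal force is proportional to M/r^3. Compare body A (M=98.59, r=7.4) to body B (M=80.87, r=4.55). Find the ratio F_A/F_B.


Ratio = (M1/r1^3) / (M2/r2^3) = (98.59/7.4^3) / (80.87/4.55^3) = 0.2834

0.2834


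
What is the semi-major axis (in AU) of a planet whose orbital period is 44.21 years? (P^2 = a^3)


a = P^(2/3) = 44.21^(2/3) = 12.503

12.503 AU


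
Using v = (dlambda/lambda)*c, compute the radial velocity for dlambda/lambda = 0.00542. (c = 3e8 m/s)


v = (dlambda/lambda) * c = 0.00542 * 3e8 = 1.626e+06

1.626e+06 m/s


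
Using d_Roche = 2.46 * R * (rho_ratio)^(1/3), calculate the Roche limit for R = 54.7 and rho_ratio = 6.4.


d_Roche = 2.46 * 54.7 * 6.4^(1/3) = 249.8326

249.8326


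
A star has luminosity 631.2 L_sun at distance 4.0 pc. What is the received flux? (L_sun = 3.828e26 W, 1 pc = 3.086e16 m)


F = L / (4*pi*d^2) = 2.416e+29 / (4*pi*(1.234e+17)^2) = 1.262e-06

1.262e-06 W/m^2


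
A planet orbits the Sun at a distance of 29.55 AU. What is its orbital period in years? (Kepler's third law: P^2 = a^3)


P = a^(3/2) = 29.55^1.5 = 160.6335

160.6335 years


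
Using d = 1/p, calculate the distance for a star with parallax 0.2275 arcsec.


d = 1/p = 1/0.2275 = 4.3956

4.3956 pc


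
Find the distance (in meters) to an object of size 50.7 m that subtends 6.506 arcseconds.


D = size / theta_rad, theta_rad = 6.506 * pi/(180*3600) = 3.154e-05, D = 1.607e+06

1.607e+06 m


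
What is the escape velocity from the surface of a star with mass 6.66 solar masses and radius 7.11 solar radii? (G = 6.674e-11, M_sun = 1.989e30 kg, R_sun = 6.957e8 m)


M = 6.66 * 1.989e30 kg = 1.324674e+31 kg; R = 7.11 * 6.957e8 m = 4.946427e+09 m. v_esc = sqrt(2GM/R) = sqrt(2 * 6.674e-11 * 1.324674e+31 / 4.946427e+09) = 597883.8234

597883.8234 m/s


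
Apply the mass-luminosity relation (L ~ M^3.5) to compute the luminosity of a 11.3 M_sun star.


L/L_sun = (M/M_sun)^3.5 = 11.3^3.5 = 4850.3665

4850.3665 L_sun


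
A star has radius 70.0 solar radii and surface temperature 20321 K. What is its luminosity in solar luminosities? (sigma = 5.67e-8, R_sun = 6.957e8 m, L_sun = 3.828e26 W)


R = 70.0 * 6.957e8 m = 4.8699e+10 m. L = 4*pi*R^2*sigma*T^4 = 4*pi*(4.8699e+10)^2 * 5.67e-8 * 20321^4 = 2.881464763e+32 W. L/L_sun = 2.881464763e+32 / 3.828e26 = 752733.7417

752733.7417 L_sun


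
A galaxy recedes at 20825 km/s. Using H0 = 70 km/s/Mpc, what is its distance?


d = v / H0 = 20825 / 70 = 297.5

297.5 Mpc


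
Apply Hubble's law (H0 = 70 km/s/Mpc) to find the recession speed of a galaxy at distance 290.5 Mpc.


v = H0 * d = 70 * 290.5 = 20335.0

20335.0 km/s


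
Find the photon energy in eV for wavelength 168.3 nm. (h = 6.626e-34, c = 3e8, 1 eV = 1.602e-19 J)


E = hc/lambda = 6.626e-34 * 3e8 / 1.683e-07 = 1.181e-18 J = 7.3727 eV

7.3727 eV


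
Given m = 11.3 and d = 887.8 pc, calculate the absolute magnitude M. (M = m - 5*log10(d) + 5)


M = m - 5*log10(d) + 5 = 11.3 - 5*log10(887.8) + 5 = 1.5584

1.5584


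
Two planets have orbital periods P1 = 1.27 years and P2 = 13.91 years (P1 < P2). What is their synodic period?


1/P_syn = |1/P1 - 1/P2| = |1/1.27 - 1/13.91| => P_syn = 1.3976

1.3976 years


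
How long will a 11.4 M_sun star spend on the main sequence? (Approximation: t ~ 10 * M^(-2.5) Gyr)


t = 10 * M^(-2.5) = 10 * 11.4^(-2.5) = 0.0228

0.0228 Gyr


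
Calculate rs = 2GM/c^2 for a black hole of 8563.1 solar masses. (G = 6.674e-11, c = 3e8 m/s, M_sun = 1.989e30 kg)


M = 8563.1 * 1.989e30 kg = 1.70320059e+34 kg. rs = 2GM/c^2 = 2 * 6.674e-11 * 1.70320059e+34 / (3e8)^2 = 2.526e+07

2.526e+07 m


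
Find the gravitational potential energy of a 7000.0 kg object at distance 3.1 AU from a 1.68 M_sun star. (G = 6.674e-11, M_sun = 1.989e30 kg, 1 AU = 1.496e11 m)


M = 1.68 * 1.989e30 kg = 3.34152e+30 kg; r = 3.1 AU * 1.496e11 m/AU = 4.6376e+11 m. U = -GM*m/r = -(6.674e-11 * 3.34152e+30 * 7000.0) / 4.6376e+11 = -3.366e+12

-3.366e+12 J


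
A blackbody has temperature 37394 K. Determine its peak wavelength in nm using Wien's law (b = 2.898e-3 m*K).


lam_max = b / T = 2.898e-3 / 37394 = 7.750e-08 m = 77.4991 nm

77.4991 nm
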